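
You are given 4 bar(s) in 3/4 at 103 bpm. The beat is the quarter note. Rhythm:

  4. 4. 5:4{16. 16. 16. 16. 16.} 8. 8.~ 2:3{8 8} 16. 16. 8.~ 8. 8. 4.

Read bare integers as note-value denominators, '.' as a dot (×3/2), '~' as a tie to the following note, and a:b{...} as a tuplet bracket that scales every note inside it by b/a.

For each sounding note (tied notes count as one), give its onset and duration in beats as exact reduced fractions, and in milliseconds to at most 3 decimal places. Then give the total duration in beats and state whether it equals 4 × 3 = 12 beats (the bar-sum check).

1) 0.0ms=0b +873.786ms=3/2b
2) 873.786ms=3/2b +873.786ms=3/2b
3) 1747.573ms=3b +174.757ms=3/10b
4) 1922.33ms=33/10b +174.757ms=3/10b
5) 2097.087ms=18/5b +174.757ms=3/10b
6) 2271.845ms=39/10b +174.757ms=3/10b
7) 2446.602ms=21/5b +174.757ms=3/10b
8) 2621.359ms=9/2b +436.893ms=3/4b
9) 3058.252ms=21/4b +873.786ms=3/2b
10) 3932.039ms=27/4b +436.893ms=3/4b
11) 4368.932ms=15/2b +218.447ms=3/8b
12) 4587.379ms=63/8b +218.447ms=3/8b
13) 4805.825ms=33/4b +873.786ms=3/2b
14) 5679.612ms=39/4b +436.893ms=3/4b
15) 6116.505ms=21/2b +873.786ms=3/2b
Σ=12b of 12 (103bpm 3/4) — PASS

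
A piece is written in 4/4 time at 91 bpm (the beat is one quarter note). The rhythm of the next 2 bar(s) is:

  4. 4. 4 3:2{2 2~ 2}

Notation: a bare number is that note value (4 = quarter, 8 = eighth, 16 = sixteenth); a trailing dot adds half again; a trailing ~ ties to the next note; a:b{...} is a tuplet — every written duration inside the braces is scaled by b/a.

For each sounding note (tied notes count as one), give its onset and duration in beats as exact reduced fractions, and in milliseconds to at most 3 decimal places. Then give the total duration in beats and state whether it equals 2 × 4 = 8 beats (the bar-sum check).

1) 0.0ms=0b +989.011ms=3/2b
2) 989.011ms=3/2b +989.011ms=3/2b
3) 1978.022ms=3b +659.341ms=1b
4) 2637.363ms=4b +879.121ms=4/3b
5) 3516.484ms=16/3b +1758.242ms=8/3b
Σ=8b of 8 (91bpm 4/4) — PASS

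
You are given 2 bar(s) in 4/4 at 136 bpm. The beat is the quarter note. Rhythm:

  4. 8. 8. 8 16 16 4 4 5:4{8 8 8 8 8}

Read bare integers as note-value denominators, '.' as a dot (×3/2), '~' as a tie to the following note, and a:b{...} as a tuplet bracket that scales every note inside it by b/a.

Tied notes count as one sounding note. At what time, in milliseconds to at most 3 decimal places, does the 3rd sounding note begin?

1. 0.0ms @ 0 + 661.765ms (3/2)
2. 661.765ms @ 3/2 + 330.882ms (3/4)
3. 992.647ms @ 9/4 + 330.882ms (3/4)
4. 1323.529ms @ 3 + 220.588ms (1/2)
5. 1544.118ms @ 7/2 + 110.294ms (1/4)
6. 1654.412ms @ 15/4 + 110.294ms (1/4)
7. 1764.706ms @ 4 + 441.176ms (1)
8. 2205.882ms @ 5 + 441.176ms (1)
9. 2647.059ms @ 6 + 176.471ms (2/5)
10. 2823.529ms @ 32/5 + 176.471ms (2/5)
11. 3000.0ms @ 34/5 + 176.471ms (2/5)
12. 3176.471ms @ 36/5 + 176.471ms (2/5)
13. 3352.941ms @ 38/5 + 176.471ms (2/5)

note 3 onset = 9/4b = 992.647ms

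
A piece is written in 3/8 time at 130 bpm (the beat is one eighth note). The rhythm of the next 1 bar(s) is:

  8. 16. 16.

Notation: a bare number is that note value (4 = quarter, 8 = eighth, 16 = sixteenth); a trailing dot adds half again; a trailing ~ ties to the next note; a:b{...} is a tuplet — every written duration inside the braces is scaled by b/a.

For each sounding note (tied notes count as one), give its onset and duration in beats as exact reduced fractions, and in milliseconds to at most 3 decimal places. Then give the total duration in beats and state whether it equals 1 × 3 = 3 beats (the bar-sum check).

1) 0.0ms=0b +692.308ms=3/2b
2) 692.308ms=3/2b +346.154ms=3/4b
3) 1038.462ms=9/4b +346.154ms=3/4b
Σ=3b of 3 (130bpm 3/8) — PASS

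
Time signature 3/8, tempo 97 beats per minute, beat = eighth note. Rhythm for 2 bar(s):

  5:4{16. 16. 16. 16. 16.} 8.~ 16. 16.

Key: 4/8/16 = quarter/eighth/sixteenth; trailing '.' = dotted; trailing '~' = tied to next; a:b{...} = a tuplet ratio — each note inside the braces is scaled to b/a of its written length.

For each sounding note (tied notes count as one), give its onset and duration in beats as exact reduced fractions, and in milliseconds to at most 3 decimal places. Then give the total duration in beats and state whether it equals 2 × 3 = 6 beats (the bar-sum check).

1) 0.0ms=0b +371.134ms=3/5b
2) 371.134ms=3/5b +371.134ms=3/5b
3) 742.268ms=6/5b +371.134ms=3/5b
4) 1113.402ms=9/5b +371.134ms=3/5b
5) 1484.536ms=12/5b +371.134ms=3/5b
6) 1855.67ms=3b +1391.753ms=9/4b
7) 3247.423ms=21/4b +463.918ms=3/4b
Σ=6b of 6 (97bpm 3/8) — PASS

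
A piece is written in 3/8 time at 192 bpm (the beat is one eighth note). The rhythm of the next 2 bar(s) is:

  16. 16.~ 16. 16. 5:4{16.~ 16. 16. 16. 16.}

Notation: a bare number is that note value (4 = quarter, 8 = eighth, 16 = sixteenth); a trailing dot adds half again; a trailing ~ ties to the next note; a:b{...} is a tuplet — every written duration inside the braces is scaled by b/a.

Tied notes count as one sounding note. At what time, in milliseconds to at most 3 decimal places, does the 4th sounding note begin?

1. 0.0ms @ 0 + 234.375ms (3/4)
2. 234.375ms @ 3/4 + 468.75ms (3/2)
3. 703.125ms @ 9/4 + 234.375ms (3/4)
4. 937.5ms @ 3 + 375.0ms (6/5)
5. 1312.5ms @ 21/5 + 187.5ms (3/5)
6. 1500.0ms @ 24/5 + 187.5ms (3/5)
7. 1687.5ms @ 27/5 + 187.5ms (3/5)

note 4 onset = 3b = 937.5ms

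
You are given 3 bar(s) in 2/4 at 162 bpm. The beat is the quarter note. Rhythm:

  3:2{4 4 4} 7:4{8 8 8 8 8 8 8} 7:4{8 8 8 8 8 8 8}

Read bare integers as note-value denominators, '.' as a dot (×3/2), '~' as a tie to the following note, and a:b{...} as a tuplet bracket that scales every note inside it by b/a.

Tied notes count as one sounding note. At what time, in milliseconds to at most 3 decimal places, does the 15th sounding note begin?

1. 0.0ms @ 0 + 246.914ms (2/3)
2. 246.914ms @ 2/3 + 246.914ms (2/3)
3. 493.827ms @ 4/3 + 246.914ms (2/3)
4. 740.741ms @ 2 + 105.82ms (2/7)
5. 846.561ms @ 16/7 + 105.82ms (2/7)
6. 952.381ms @ 18/7 + 105.82ms (2/7)
7. 1058.201ms @ 20/7 + 105.82ms (2/7)
8. 1164.021ms @ 22/7 + 105.82ms (2/7)
9. 1269.841ms @ 24/7 + 105.82ms (2/7)
10. 1375.661ms @ 26/7 + 105.82ms (2/7)
11. 1481.481ms @ 4 + 105.82ms (2/7)
12. 1587.302ms @ 30/7 + 105.82ms (2/7)
13. 1693.122ms @ 32/7 + 105.82ms (2/7)
14. 1798.942ms @ 34/7 + 105.82ms (2/7)
15. 1904.762ms @ 36/7 + 105.82ms (2/7)
16. 2010.582ms @ 38/7 + 105.82ms (2/7)
17. 2116.402ms @ 40/7 + 105.82ms (2/7)

note 15 onset = 36/7b = 1904.762ms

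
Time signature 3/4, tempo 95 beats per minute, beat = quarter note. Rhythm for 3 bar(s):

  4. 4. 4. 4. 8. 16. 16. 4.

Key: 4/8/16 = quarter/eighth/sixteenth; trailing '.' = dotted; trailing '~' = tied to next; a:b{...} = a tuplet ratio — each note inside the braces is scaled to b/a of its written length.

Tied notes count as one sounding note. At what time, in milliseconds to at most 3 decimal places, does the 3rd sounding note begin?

1. 0.0ms @ 0 + 947.368ms (3/2)
2. 947.368ms @ 3/2 + 947.368ms (3/2)
3. 1894.737ms @ 3 + 947.368ms (3/2)
4. 2842.105ms @ 9/2 + 947.368ms (3/2)
5. 3789.474ms @ 6 + 473.684ms (3/4)
6. 4263.158ms @ 27/4 + 236.842ms (3/8)
7. 4500.0ms @ 57/8 + 236.842ms (3/8)
8. 4736.842ms @ 15/2 + 947.368ms (3/2)

note 3 onset = 3b = 1894.737ms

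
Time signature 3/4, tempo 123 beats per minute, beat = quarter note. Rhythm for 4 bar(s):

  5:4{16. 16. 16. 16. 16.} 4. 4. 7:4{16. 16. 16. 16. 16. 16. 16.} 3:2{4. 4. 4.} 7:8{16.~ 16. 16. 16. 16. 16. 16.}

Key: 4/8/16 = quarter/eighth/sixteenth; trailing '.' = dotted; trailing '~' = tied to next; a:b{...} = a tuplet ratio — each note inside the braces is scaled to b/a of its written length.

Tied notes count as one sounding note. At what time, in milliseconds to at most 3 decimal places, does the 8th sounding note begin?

1. 0.0ms @ 0 + 146.341ms (3/10)
2. 146.341ms @ 3/10 + 146.341ms (3/10)
3. 292.683ms @ 3/5 + 146.341ms (3/10)
4. 439.024ms @ 9/10 + 146.341ms (3/10)
5. 585.366ms @ 6/5 + 146.341ms (3/10)
6. 731.707ms @ 3/2 + 731.707ms (3/2)
7. 1463.415ms @ 3 + 731.707ms (3/2)
8. 2195.122ms @ 9/2 + 104.53ms (3/14)
9. 2299.652ms @ 33/7 + 104.53ms (3/14)
10. 2404.181ms @ 69/14 + 104.53ms (3/14)
11. 2508.711ms @ 36/7 + 104.53ms (3/14)
12. 2613.24ms @ 75/14 + 104.53ms (3/14)
13. 2717.77ms @ 39/7 + 104.53ms (3/14)
14. 2822.3ms @ 81/14 + 104.53ms (3/14)
15. 2926.829ms @ 6 + 487.805ms (1)
16. 3414.634ms @ 7 + 487.805ms (1)
17. 3902.439ms @ 8 + 487.805ms (1)
18. 4390.244ms @ 9 + 418.118ms (6/7)
19. 4808.362ms @ 69/7 + 209.059ms (3/7)
20. 5017.422ms @ 72/7 + 209.059ms (3/7)
21. 5226.481ms @ 75/7 + 209.059ms (3/7)
22. 5435.54ms @ 78/7 + 209.059ms (3/7)
23. 5644.599ms @ 81/7 + 209.059ms (3/7)

note 8 onset = 9/2b = 2195.122ms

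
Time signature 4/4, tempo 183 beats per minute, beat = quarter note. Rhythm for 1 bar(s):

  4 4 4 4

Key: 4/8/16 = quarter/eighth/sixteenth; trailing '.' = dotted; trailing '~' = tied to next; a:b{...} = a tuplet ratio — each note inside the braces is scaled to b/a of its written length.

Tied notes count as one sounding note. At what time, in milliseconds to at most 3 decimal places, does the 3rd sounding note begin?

1. 0.0ms @ 0 + 327.869ms (1)
2. 327.869ms @ 1 + 327.869ms (1)
3. 655.738ms @ 2 + 327.869ms (1)
4. 983.607ms @ 3 + 327.869ms (1)

note 3 onset = 2b = 655.738ms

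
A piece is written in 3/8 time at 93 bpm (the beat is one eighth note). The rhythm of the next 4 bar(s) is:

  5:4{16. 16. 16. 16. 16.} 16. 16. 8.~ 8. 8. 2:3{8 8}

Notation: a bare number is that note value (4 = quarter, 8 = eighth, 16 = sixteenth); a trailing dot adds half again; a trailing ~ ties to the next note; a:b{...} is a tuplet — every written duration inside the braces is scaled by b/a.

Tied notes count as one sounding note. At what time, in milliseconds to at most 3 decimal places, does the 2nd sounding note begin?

1. 0.0ms @ 0 + 387.097ms (3/5)
2. 387.097ms @ 3/5 + 387.097ms (3/5)
3. 774.194ms @ 6/5 + 387.097ms (3/5)
4. 1161.29ms @ 9/5 + 387.097ms (3/5)
5. 1548.387ms @ 12/5 + 387.097ms (3/5)
6. 1935.484ms @ 3 + 483.871ms (3/4)
7. 2419.355ms @ 15/4 + 483.871ms (3/4)
8. 2903.226ms @ 9/2 + 1935.484ms (3)
9. 4838.71ms @ 15/2 + 967.742ms (3/2)
10. 5806.452ms @ 9 + 967.742ms (3/2)
11. 6774.194ms @ 21/2 + 967.742ms (3/2)

note 2 onset = 3/5b = 387.097ms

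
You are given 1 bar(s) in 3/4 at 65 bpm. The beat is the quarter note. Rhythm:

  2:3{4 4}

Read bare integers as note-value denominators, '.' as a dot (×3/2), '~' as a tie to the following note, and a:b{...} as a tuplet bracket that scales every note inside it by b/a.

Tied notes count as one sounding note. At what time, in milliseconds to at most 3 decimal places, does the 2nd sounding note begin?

note 2 onset = 3/2b = 1384.615ms

1. 0.0ms @ 0 + 1384.615ms (3/2)
2. 1384.615ms @ 3/2 + 1384.615ms (3/2)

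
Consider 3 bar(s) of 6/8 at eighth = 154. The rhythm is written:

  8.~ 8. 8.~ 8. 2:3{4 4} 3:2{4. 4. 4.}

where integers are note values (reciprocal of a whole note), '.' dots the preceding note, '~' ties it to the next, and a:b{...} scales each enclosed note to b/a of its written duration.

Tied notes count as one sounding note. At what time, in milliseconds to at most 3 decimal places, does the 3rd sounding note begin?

1. 0.0ms @ 0 + 1168.831ms (3)
2. 1168.831ms @ 3 + 1168.831ms (3)
3. 2337.662ms @ 6 + 1168.831ms (3)
4. 3506.494ms @ 9 + 1168.831ms (3)
5. 4675.325ms @ 12 + 779.221ms (2)
6. 5454.545ms @ 14 + 779.221ms (2)
7. 6233.766ms @ 16 + 779.221ms (2)

note 3 onset = 6b = 2337.662ms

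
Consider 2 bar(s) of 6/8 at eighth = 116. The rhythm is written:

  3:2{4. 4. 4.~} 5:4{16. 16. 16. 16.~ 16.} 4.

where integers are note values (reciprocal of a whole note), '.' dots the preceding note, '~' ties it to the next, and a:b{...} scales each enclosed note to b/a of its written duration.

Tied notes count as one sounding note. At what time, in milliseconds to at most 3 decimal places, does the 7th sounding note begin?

1. 0.0ms @ 0 + 1034.483ms (2)
2. 1034.483ms @ 2 + 1034.483ms (2)
3. 2068.966ms @ 4 + 1344.828ms (13/5)
4. 3413.793ms @ 33/5 + 310.345ms (3/5)
5. 3724.138ms @ 36/5 + 310.345ms (3/5)
6. 4034.483ms @ 39/5 + 620.69ms (6/5)
7. 4655.172ms @ 9 + 1551.724ms (3)

note 7 onset = 9b = 4655.172ms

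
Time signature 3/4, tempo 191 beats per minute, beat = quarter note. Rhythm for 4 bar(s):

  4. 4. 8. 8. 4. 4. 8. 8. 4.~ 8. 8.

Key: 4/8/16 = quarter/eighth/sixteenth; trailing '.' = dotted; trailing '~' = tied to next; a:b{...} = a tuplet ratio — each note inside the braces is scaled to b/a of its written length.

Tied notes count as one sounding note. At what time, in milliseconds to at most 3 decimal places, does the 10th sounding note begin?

1. 0.0ms @ 0 + 471.204ms (3/2)
2. 471.204ms @ 3/2 + 471.204ms (3/2)
3. 942.408ms @ 3 + 235.602ms (3/4)
4. 1178.01ms @ 15/4 + 235.602ms (3/4)
5. 1413.613ms @ 9/2 + 471.204ms (3/2)
6. 1884.817ms @ 6 + 471.204ms (3/2)
7. 2356.021ms @ 15/2 + 235.602ms (3/4)
8. 2591.623ms @ 33/4 + 235.602ms (3/4)
9. 2827.225ms @ 9 + 706.806ms (9/4)
10. 3534.031ms @ 45/4 + 235.602ms (3/4)

note 10 onset = 45/4b = 3534.031ms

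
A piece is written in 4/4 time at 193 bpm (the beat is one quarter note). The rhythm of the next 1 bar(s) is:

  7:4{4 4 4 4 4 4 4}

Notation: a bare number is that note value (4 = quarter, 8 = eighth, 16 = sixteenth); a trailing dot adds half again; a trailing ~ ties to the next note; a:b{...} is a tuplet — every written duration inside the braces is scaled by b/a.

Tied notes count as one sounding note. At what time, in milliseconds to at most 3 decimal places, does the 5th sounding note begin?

note 5 onset = 16/7b = 710.585ms

1. 0.0ms @ 0 + 177.646ms (4/7)
2. 177.646ms @ 4/7 + 177.646ms (4/7)
3. 355.292ms @ 8/7 + 177.646ms (4/7)
4. 532.939ms @ 12/7 + 177.646ms (4/7)
5. 710.585ms @ 16/7 + 177.646ms (4/7)
6. 888.231ms @ 20/7 + 177.646ms (4/7)
7. 1065.877ms @ 24/7 + 177.646ms (4/7)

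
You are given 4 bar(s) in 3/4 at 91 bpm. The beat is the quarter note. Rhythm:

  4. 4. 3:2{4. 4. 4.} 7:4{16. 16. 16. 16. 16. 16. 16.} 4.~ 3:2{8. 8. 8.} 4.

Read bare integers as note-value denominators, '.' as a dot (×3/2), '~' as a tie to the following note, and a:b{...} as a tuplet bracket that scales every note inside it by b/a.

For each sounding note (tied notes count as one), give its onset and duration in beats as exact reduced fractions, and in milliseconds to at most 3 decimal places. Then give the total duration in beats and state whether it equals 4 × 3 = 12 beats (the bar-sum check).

1) 0.0ms=0b +989.011ms=3/2b
2) 989.011ms=3/2b +989.011ms=3/2b
3) 1978.022ms=3b +659.341ms=1b
4) 2637.363ms=4b +659.341ms=1b
5) 3296.703ms=5b +659.341ms=1b
6) 3956.044ms=6b +141.287ms=3/14b
7) 4097.331ms=87/14b +141.287ms=3/14b
8) 4238.619ms=45/7b +141.287ms=3/14b
9) 4379.906ms=93/14b +141.287ms=3/14b
10) 4521.193ms=48/7b +141.287ms=3/14b
11) 4662.48ms=99/14b +141.287ms=3/14b
12) 4803.768ms=51/7b +141.287ms=3/14b
13) 4945.055ms=15/2b +1318.681ms=2b
14) 6263.736ms=19/2b +329.67ms=1/2b
15) 6593.407ms=10b +329.67ms=1/2b
16) 6923.077ms=21/2b +989.011ms=3/2b
Σ=12b of 12 (91bpm 3/4) — PASS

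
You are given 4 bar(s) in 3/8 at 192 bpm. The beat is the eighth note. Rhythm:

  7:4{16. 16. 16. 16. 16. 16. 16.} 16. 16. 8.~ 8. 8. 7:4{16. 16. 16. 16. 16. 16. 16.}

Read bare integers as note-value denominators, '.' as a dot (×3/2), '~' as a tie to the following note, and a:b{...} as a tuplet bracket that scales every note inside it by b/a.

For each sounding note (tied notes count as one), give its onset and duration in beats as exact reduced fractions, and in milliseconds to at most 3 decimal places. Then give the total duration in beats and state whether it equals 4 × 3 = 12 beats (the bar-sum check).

1) 0.0ms=0b +133.929ms=3/7b
2) 133.929ms=3/7b +133.929ms=3/7b
3) 267.857ms=6/7b +133.929ms=3/7b
4) 401.786ms=9/7b +133.929ms=3/7b
5) 535.714ms=12/7b +133.929ms=3/7b
6) 669.643ms=15/7b +133.929ms=3/7b
7) 803.571ms=18/7b +133.929ms=3/7b
8) 937.5ms=3b +234.375ms=3/4b
9) 1171.875ms=15/4b +234.375ms=3/4b
10) 1406.25ms=9/2b +937.5ms=3b
11) 2343.75ms=15/2b +468.75ms=3/2b
12) 2812.5ms=9b +133.929ms=3/7b
13) 2946.429ms=66/7b +133.929ms=3/7b
14) 3080.357ms=69/7b +133.929ms=3/7b
15) 3214.286ms=72/7b +133.929ms=3/7b
16) 3348.214ms=75/7b +133.929ms=3/7b
17) 3482.143ms=78/7b +133.929ms=3/7b
18) 3616.071ms=81/7b +133.929ms=3/7b
Σ=12b of 12 (192bpm 3/8) — PASS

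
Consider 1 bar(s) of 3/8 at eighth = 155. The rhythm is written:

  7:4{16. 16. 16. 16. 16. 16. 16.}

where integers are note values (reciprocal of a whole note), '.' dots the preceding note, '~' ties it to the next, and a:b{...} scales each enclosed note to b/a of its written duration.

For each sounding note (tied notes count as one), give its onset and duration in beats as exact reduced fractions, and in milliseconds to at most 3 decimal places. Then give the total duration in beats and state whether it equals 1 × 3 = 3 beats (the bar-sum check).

1) 0.0ms=0b +165.899ms=3/7b
2) 165.899ms=3/7b +165.899ms=3/7b
3) 331.797ms=6/7b +165.899ms=3/7b
4) 497.696ms=9/7b +165.899ms=3/7b
5) 663.594ms=12/7b +165.899ms=3/7b
6) 829.493ms=15/7b +165.899ms=3/7b
7) 995.392ms=18/7b +165.899ms=3/7b
Σ=3b of 3 (155bpm 3/8) — PASS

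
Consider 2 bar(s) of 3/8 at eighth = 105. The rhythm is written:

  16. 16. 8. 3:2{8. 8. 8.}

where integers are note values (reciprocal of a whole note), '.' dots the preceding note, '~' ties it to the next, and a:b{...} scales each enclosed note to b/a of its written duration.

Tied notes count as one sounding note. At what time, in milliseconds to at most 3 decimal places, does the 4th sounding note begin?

1. 0.0ms @ 0 + 428.571ms (3/4)
2. 428.571ms @ 3/4 + 428.571ms (3/4)
3. 857.143ms @ 3/2 + 857.143ms (3/2)
4. 1714.286ms @ 3 + 571.429ms (1)
5. 2285.714ms @ 4 + 571.429ms (1)
6. 2857.143ms @ 5 + 571.429ms (1)

note 4 onset = 3b = 1714.286ms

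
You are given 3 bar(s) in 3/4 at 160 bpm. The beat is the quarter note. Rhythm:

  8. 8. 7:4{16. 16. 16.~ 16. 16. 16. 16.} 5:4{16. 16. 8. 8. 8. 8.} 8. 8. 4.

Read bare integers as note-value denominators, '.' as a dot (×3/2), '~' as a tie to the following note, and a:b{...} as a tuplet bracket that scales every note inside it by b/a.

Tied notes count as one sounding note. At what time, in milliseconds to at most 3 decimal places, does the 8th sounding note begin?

note 8 onset = 39/14b = 1044.643ms

1. 0.0ms @ 0 + 281.25ms (3/4)
2. 281.25ms @ 3/4 + 281.25ms (3/4)
3. 562.5ms @ 3/2 + 80.357ms (3/14)
4. 642.857ms @ 12/7 + 80.357ms (3/14)
5. 723.214ms @ 27/14 + 160.714ms (3/7)
6. 883.929ms @ 33/14 + 80.357ms (3/14)
7. 964.286ms @ 18/7 + 80.357ms (3/14)
8. 1044.643ms @ 39/14 + 80.357ms (3/14)
9. 1125.0ms @ 3 + 112.5ms (3/10)
10. 1237.5ms @ 33/10 + 112.5ms (3/10)
11. 1350.0ms @ 18/5 + 225.0ms (3/5)
12. 1575.0ms @ 21/5 + 225.0ms (3/5)
13. 1800.0ms @ 24/5 + 225.0ms (3/5)
14. 2025.0ms @ 27/5 + 225.0ms (3/5)
15. 2250.0ms @ 6 + 281.25ms (3/4)
16. 2531.25ms @ 27/4 + 281.25ms (3/4)
17. 2812.5ms @ 15/2 + 562.5ms (3/2)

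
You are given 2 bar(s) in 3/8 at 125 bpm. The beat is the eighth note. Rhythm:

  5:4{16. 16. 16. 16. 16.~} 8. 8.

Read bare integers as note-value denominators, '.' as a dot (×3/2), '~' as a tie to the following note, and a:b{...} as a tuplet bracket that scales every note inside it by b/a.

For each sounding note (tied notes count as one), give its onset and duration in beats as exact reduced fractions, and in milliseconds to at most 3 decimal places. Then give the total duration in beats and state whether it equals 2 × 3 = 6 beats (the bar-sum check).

1) 0.0ms=0b +288.0ms=3/5b
2) 288.0ms=3/5b +288.0ms=3/5b
3) 576.0ms=6/5b +288.0ms=3/5b
4) 864.0ms=9/5b +288.0ms=3/5b
5) 1152.0ms=12/5b +1008.0ms=21/10b
6) 2160.0ms=9/2b +720.0ms=3/2b
Σ=6b of 6 (125bpm 3/8) — PASS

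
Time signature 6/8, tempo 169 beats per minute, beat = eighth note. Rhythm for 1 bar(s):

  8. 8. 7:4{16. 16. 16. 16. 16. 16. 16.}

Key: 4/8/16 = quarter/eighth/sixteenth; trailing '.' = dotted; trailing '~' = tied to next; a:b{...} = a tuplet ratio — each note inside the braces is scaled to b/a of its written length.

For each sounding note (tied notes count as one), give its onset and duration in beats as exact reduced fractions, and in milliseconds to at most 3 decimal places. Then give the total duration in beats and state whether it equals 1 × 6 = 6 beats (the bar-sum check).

1) 0.0ms=0b +532.544ms=3/2b
2) 532.544ms=3/2b +532.544ms=3/2b
3) 1065.089ms=3b +152.156ms=3/7b
4) 1217.244ms=24/7b +152.156ms=3/7b
5) 1369.4ms=27/7b +152.156ms=3/7b
6) 1521.555ms=30/7b +152.156ms=3/7b
7) 1673.711ms=33/7b +152.156ms=3/7b
8) 1825.866ms=36/7b +152.156ms=3/7b
9) 1978.022ms=39/7b +152.156ms=3/7b
Σ=6b of 6 (169bpm 6/8) — PASS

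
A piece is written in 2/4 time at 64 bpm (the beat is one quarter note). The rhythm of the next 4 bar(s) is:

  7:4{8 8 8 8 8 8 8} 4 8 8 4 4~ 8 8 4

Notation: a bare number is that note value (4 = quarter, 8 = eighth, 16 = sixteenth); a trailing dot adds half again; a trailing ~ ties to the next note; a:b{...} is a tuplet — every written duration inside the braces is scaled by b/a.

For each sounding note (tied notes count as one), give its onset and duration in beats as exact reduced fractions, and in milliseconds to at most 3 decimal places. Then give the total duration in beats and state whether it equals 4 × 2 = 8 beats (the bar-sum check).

1) 0.0ms=0b +267.857ms=2/7b
2) 267.857ms=2/7b +267.857ms=2/7b
3) 535.714ms=4/7b +267.857ms=2/7b
4) 803.571ms=6/7b +267.857ms=2/7b
5) 1071.429ms=8/7b +267.857ms=2/7b
6) 1339.286ms=10/7b +267.857ms=2/7b
7) 1607.143ms=12/7b +267.857ms=2/7b
8) 1875.0ms=2b +937.5ms=1b
9) 2812.5ms=3b +468.75ms=1/2b
10) 3281.25ms=7/2b +468.75ms=1/2b
11) 3750.0ms=4b +937.5ms=1b
12) 4687.5ms=5b +1406.25ms=3/2b
13) 6093.75ms=13/2b +468.75ms=1/2b
14) 6562.5ms=7b +937.5ms=1b
Σ=8b of 8 (64bpm 2/4) — PASS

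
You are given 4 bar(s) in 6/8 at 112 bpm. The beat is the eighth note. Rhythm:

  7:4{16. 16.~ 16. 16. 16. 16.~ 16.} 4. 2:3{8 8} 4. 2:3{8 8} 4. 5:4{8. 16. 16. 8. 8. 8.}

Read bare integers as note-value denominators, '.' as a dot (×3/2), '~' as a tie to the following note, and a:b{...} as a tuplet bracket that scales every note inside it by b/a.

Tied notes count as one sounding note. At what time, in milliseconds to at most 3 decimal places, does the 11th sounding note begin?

1. 0.0ms @ 0 + 229.592ms (3/7)
2. 229.592ms @ 3/7 + 459.184ms (6/7)
3. 688.776ms @ 9/7 + 229.592ms (3/7)
4. 918.367ms @ 12/7 + 229.592ms (3/7)
5. 1147.959ms @ 15/7 + 459.184ms (6/7)
6. 1607.143ms @ 3 + 1607.143ms (3)
7. 3214.286ms @ 6 + 803.571ms (3/2)
8. 4017.857ms @ 15/2 + 803.571ms (3/2)
9. 4821.429ms @ 9 + 1607.143ms (3)
10. 6428.571ms @ 12 + 803.571ms (3/2)
11. 7232.143ms @ 27/2 + 803.571ms (3/2)
12. 8035.714ms @ 15 + 1607.143ms (3)
13. 9642.857ms @ 18 + 642.857ms (6/5)
14. 10285.714ms @ 96/5 + 321.429ms (3/5)
15. 10607.143ms @ 99/5 + 321.429ms (3/5)
16. 10928.571ms @ 102/5 + 642.857ms (6/5)
17. 11571.429ms @ 108/5 + 642.857ms (6/5)
18. 12214.286ms @ 114/5 + 642.857ms (6/5)

note 11 onset = 27/2b = 7232.143ms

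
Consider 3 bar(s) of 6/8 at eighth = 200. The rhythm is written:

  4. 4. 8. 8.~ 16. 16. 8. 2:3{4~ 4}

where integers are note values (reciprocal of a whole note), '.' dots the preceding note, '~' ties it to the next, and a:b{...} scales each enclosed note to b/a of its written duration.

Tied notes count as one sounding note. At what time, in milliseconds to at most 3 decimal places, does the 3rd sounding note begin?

1. 0.0ms @ 0 + 900.0ms (3)
2. 900.0ms @ 3 + 900.0ms (3)
3. 1800.0ms @ 6 + 450.0ms (3/2)
4. 2250.0ms @ 15/2 + 675.0ms (9/4)
5. 2925.0ms @ 39/4 + 225.0ms (3/4)
6. 3150.0ms @ 21/2 + 450.0ms (3/2)
7. 3600.0ms @ 12 + 1800.0ms (6)

note 3 onset = 6b = 1800.0ms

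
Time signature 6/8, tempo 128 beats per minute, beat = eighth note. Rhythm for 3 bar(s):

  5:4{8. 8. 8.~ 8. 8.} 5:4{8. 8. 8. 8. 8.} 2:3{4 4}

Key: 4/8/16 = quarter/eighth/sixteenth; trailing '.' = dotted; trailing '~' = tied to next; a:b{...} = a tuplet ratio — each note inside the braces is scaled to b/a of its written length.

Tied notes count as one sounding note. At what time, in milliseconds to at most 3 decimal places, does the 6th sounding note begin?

note 6 onset = 36/5b = 3375.0ms

1. 0.0ms @ 0 + 562.5ms (6/5)
2. 562.5ms @ 6/5 + 562.5ms (6/5)
3. 1125.0ms @ 12/5 + 1125.0ms (12/5)
4. 2250.0ms @ 24/5 + 562.5ms (6/5)
5. 2812.5ms @ 6 + 562.5ms (6/5)
6. 3375.0ms @ 36/5 + 562.5ms (6/5)
7. 3937.5ms @ 42/5 + 562.5ms (6/5)
8. 4500.0ms @ 48/5 + 562.5ms (6/5)
9. 5062.5ms @ 54/5 + 562.5ms (6/5)
10. 5625.0ms @ 12 + 1406.25ms (3)
11. 7031.25ms @ 15 + 1406.25ms (3)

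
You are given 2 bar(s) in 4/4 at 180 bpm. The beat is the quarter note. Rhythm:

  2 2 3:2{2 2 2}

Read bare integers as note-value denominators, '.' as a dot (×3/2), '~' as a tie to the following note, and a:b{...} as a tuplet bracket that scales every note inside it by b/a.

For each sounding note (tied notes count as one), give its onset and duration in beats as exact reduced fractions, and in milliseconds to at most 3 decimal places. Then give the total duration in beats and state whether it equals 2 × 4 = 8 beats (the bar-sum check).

1) 0.0ms=0b +666.667ms=2b
2) 666.667ms=2b +666.667ms=2b
3) 1333.333ms=4b +444.444ms=4/3b
4) 1777.778ms=16/3b +444.444ms=4/3b
5) 2222.222ms=20/3b +444.444ms=4/3b
Σ=8b of 8 (180bpm 4/4) — PASS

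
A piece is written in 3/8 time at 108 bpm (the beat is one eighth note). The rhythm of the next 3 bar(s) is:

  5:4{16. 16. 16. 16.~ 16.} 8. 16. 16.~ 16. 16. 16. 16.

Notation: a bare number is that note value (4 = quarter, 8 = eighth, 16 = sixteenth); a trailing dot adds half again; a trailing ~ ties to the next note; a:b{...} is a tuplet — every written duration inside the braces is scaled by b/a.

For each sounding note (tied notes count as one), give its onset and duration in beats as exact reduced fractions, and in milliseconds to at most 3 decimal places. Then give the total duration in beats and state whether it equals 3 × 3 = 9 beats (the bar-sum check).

1) 0.0ms=0b +333.333ms=3/5b
2) 333.333ms=3/5b +333.333ms=3/5b
3) 666.667ms=6/5b +333.333ms=3/5b
4) 1000.0ms=9/5b +666.667ms=6/5b
5) 1666.667ms=3b +833.333ms=3/2b
6) 2500.0ms=9/2b +416.667ms=3/4b
7) 2916.667ms=21/4b +833.333ms=3/2b
8) 3750.0ms=27/4b +416.667ms=3/4b
9) 4166.667ms=15/2b +416.667ms=3/4b
10) 4583.333ms=33/4b +416.667ms=3/4b
Σ=9b of 9 (108bpm 3/8) — PASS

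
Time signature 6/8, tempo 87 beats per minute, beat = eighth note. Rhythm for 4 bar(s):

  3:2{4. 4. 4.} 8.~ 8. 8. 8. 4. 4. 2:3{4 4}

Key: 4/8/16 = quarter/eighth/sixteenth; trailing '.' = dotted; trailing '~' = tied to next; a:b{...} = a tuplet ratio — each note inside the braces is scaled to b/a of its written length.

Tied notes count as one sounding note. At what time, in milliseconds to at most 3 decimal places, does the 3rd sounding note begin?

1. 0.0ms @ 0 + 1379.31ms (2)
2. 1379.31ms @ 2 + 1379.31ms (2)
3. 2758.621ms @ 4 + 1379.31ms (2)
4. 4137.931ms @ 6 + 2068.966ms (3)
5. 6206.897ms @ 9 + 1034.483ms (3/2)
6. 7241.379ms @ 21/2 + 1034.483ms (3/2)
7. 8275.862ms @ 12 + 2068.966ms (3)
8. 10344.828ms @ 15 + 2068.966ms (3)
9. 12413.793ms @ 18 + 2068.966ms (3)
10. 14482.759ms @ 21 + 2068.966ms (3)

note 3 onset = 4b = 2758.621ms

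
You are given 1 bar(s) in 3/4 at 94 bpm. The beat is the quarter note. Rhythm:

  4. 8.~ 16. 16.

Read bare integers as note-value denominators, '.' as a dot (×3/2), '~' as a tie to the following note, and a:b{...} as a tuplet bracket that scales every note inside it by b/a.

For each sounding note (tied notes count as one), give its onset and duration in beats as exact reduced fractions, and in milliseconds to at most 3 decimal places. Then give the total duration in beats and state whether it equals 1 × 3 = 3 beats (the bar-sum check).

1) 0.0ms=0b +957.447ms=3/2b
2) 957.447ms=3/2b +718.085ms=9/8b
3) 1675.532ms=21/8b +239.362ms=3/8b
Σ=3b of 3 (94bpm 3/4) — PASS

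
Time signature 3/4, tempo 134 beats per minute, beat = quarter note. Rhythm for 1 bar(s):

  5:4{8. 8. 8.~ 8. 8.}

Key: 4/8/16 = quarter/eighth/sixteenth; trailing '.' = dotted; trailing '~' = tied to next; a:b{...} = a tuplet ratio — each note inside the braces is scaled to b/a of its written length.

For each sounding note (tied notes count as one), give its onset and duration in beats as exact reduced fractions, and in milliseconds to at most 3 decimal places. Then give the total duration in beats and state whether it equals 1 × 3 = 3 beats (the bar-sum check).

1) 0.0ms=0b +268.657ms=3/5b
2) 268.657ms=3/5b +268.657ms=3/5b
3) 537.313ms=6/5b +537.313ms=6/5b
4) 1074.627ms=12/5b +268.657ms=3/5b
Σ=3b of 3 (134bpm 3/4) — PASS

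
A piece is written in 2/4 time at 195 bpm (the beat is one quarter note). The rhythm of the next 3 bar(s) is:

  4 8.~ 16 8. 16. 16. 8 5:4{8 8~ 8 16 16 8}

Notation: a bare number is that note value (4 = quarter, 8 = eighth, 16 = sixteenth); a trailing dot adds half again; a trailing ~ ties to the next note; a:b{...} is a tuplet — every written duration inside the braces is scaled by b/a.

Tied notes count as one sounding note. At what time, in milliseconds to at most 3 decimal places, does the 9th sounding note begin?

1. 0.0ms @ 0 + 307.692ms (1)
2. 307.692ms @ 1 + 307.692ms (1)
3. 615.385ms @ 2 + 230.769ms (3/4)
4. 846.154ms @ 11/4 + 115.385ms (3/8)
5. 961.538ms @ 25/8 + 115.385ms (3/8)
6. 1076.923ms @ 7/2 + 153.846ms (1/2)
7. 1230.769ms @ 4 + 123.077ms (2/5)
8. 1353.846ms @ 22/5 + 246.154ms (4/5)
9. 1600.0ms @ 26/5 + 61.538ms (1/5)
10. 1661.538ms @ 27/5 + 61.538ms (1/5)
11. 1723.077ms @ 28/5 + 123.077ms (2/5)

note 9 onset = 26/5b = 1600.0ms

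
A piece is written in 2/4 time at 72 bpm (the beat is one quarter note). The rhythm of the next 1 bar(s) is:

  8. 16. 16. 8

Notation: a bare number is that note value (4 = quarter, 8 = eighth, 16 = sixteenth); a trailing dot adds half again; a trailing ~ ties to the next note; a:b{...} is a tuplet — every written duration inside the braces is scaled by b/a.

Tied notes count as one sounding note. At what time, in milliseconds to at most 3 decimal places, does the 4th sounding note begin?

1. 0.0ms @ 0 + 625.0ms (3/4)
2. 625.0ms @ 3/4 + 312.5ms (3/8)
3. 937.5ms @ 9/8 + 312.5ms (3/8)
4. 1250.0ms @ 3/2 + 416.667ms (1/2)

note 4 onset = 3/2b = 1250.0ms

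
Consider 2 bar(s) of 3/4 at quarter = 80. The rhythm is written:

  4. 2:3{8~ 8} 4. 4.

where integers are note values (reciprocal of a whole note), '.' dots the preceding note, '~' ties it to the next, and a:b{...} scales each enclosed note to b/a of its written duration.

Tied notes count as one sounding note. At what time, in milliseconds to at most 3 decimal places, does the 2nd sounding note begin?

note 2 onset = 3/2b = 1125.0ms

1. 0.0ms @ 0 + 1125.0ms (3/2)
2. 1125.0ms @ 3/2 + 1125.0ms (3/2)
3. 2250.0ms @ 3 + 1125.0ms (3/2)
4. 3375.0ms @ 9/2 + 1125.0ms (3/2)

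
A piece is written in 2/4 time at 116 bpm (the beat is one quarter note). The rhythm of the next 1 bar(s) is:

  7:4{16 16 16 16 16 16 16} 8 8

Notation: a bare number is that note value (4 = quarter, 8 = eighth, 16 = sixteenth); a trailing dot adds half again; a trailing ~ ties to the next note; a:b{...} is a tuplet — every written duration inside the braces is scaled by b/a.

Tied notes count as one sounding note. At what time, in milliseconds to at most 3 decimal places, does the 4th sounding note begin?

1. 0.0ms @ 0 + 73.892ms (1/7)
2. 73.892ms @ 1/7 + 73.892ms (1/7)
3. 147.783ms @ 2/7 + 73.892ms (1/7)
4. 221.675ms @ 3/7 + 73.892ms (1/7)
5. 295.567ms @ 4/7 + 73.892ms (1/7)
6. 369.458ms @ 5/7 + 73.892ms (1/7)
7. 443.35ms @ 6/7 + 73.892ms (1/7)
8. 517.241ms @ 1 + 258.621ms (1/2)
9. 775.862ms @ 3/2 + 258.621ms (1/2)

note 4 onset = 3/7b = 221.675ms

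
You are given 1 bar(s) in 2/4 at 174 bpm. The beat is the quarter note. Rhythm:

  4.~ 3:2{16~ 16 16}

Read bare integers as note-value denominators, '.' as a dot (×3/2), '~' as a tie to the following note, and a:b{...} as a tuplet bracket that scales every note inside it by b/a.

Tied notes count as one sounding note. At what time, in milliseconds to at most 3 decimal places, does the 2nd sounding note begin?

note 2 onset = 11/6b = 632.184ms

1. 0.0ms @ 0 + 632.184ms (11/6)
2. 632.184ms @ 11/6 + 57.471ms (1/6)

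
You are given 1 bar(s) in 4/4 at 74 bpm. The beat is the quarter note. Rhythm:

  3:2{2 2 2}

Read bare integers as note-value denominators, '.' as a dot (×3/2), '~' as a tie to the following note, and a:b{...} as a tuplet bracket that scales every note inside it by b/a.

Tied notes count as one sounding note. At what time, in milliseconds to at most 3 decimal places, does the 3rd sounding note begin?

note 3 onset = 8/3b = 2162.162ms

1. 0.0ms @ 0 + 1081.081ms (4/3)
2. 1081.081ms @ 4/3 + 1081.081ms (4/3)
3. 2162.162ms @ 8/3 + 1081.081ms (4/3)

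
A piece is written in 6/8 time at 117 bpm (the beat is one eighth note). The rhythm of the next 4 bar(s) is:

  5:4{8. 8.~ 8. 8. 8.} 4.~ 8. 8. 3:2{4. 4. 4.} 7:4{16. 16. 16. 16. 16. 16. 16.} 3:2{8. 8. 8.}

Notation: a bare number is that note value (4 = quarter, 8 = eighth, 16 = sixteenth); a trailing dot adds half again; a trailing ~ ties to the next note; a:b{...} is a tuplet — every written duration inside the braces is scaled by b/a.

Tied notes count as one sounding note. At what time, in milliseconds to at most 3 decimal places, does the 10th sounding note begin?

note 10 onset = 18b = 9230.769ms

1. 0.0ms @ 0 + 615.385ms (6/5)
2. 615.385ms @ 6/5 + 1230.769ms (12/5)
3. 1846.154ms @ 18/5 + 615.385ms (6/5)
4. 2461.538ms @ 24/5 + 615.385ms (6/5)
5. 3076.923ms @ 6 + 2307.692ms (9/2)
6. 5384.615ms @ 21/2 + 769.231ms (3/2)
7. 6153.846ms @ 12 + 1025.641ms (2)
8. 7179.487ms @ 14 + 1025.641ms (2)
9. 8205.128ms @ 16 + 1025.641ms (2)
10. 9230.769ms @ 18 + 219.78ms (3/7)
11. 9450.549ms @ 129/7 + 219.78ms (3/7)
12. 9670.33ms @ 132/7 + 219.78ms (3/7)
13. 9890.11ms @ 135/7 + 219.78ms (3/7)
14. 10109.89ms @ 138/7 + 219.78ms (3/7)
15. 10329.67ms @ 141/7 + 219.78ms (3/7)
16. 10549.451ms @ 144/7 + 219.78ms (3/7)
17. 10769.231ms @ 21 + 512.821ms (1)
18. 11282.051ms @ 22 + 512.821ms (1)
19. 11794.872ms @ 23 + 512.821ms (1)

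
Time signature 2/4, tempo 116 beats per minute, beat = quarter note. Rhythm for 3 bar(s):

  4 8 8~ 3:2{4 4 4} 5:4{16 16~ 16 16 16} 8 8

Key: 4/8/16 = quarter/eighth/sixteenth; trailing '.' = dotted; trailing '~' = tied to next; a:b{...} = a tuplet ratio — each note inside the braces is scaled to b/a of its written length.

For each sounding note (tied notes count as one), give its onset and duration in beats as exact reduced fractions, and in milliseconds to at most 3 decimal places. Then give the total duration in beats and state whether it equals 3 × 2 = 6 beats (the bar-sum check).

1) 0.0ms=0b +517.241ms=1b
2) 517.241ms=1b +258.621ms=1/2b
3) 775.862ms=3/2b +603.448ms=7/6b
4) 1379.31ms=8/3b +344.828ms=2/3b
5) 1724.138ms=10/3b +344.828ms=2/3b
6) 2068.966ms=4b +103.448ms=1/5b
7) 2172.414ms=21/5b +206.897ms=2/5b
8) 2379.31ms=23/5b +103.448ms=1/5b
9) 2482.759ms=24/5b +103.448ms=1/5b
10) 2586.207ms=5b +258.621ms=1/2b
11) 2844.828ms=11/2b +258.621ms=1/2b
Σ=6b of 6 (116bpm 2/4) — PASS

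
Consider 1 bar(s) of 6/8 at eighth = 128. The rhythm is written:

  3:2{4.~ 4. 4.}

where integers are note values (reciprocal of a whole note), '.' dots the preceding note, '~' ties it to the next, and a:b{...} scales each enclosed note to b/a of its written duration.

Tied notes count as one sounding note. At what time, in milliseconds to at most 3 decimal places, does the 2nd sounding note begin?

note 2 onset = 4b = 1875.0ms

1. 0.0ms @ 0 + 1875.0ms (4)
2. 1875.0ms @ 4 + 937.5ms (2)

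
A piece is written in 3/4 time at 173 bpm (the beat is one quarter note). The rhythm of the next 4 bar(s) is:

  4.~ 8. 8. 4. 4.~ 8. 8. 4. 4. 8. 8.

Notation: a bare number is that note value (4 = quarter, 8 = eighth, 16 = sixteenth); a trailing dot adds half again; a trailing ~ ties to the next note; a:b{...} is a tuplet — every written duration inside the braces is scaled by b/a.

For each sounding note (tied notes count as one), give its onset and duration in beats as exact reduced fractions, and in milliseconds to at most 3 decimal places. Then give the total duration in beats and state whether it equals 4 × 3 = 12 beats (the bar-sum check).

1) 0.0ms=0b +780.347ms=9/4b
2) 780.347ms=9/4b +260.116ms=3/4b
3) 1040.462ms=3b +520.231ms=3/2b
4) 1560.694ms=9/2b +780.347ms=9/4b
5) 2341.04ms=27/4b +260.116ms=3/4b
6) 2601.156ms=15/2b +520.231ms=3/2b
7) 3121.387ms=9b +520.231ms=3/2b
8) 3641.618ms=21/2b +260.116ms=3/4b
9) 3901.734ms=45/4b +260.116ms=3/4b
Σ=12b of 12 (173bpm 3/4) — PASS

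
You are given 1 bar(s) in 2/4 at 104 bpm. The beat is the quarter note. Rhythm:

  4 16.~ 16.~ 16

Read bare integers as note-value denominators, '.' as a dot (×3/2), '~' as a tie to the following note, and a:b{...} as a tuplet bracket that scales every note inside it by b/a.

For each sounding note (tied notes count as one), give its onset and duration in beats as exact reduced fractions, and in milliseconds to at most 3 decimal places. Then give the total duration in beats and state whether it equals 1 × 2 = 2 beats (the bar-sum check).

1) 0.0ms=0b +576.923ms=1b
2) 576.923ms=1b +576.923ms=1b
Σ=2b of 2 (104bpm 2/4) — PASS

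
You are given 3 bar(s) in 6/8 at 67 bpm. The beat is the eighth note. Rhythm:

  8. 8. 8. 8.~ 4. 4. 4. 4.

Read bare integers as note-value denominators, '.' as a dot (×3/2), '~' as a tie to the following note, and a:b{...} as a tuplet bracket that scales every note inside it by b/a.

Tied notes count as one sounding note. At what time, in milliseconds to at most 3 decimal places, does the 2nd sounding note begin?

1. 0.0ms @ 0 + 1343.284ms (3/2)
2. 1343.284ms @ 3/2 + 1343.284ms (3/2)
3. 2686.567ms @ 3 + 1343.284ms (3/2)
4. 4029.851ms @ 9/2 + 4029.851ms (9/2)
5. 8059.701ms @ 9 + 2686.567ms (3)
6. 10746.269ms @ 12 + 2686.567ms (3)
7. 13432.836ms @ 15 + 2686.567ms (3)

note 2 onset = 3/2b = 1343.284ms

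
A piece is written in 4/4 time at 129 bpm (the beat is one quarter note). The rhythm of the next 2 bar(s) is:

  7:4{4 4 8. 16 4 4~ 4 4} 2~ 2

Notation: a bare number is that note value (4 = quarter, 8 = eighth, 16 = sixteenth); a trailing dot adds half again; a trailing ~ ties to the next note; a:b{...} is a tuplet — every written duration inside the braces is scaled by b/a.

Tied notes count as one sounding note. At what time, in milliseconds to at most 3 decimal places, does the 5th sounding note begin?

1. 0.0ms @ 0 + 265.781ms (4/7)
2. 265.781ms @ 4/7 + 265.781ms (4/7)
3. 531.561ms @ 8/7 + 199.336ms (3/7)
4. 730.897ms @ 11/7 + 66.445ms (1/7)
5. 797.342ms @ 12/7 + 265.781ms (4/7)
6. 1063.123ms @ 16/7 + 531.561ms (8/7)
7. 1594.684ms @ 24/7 + 265.781ms (4/7)
8. 1860.465ms @ 4 + 1860.465ms (4)

note 5 onset = 12/7b = 797.342ms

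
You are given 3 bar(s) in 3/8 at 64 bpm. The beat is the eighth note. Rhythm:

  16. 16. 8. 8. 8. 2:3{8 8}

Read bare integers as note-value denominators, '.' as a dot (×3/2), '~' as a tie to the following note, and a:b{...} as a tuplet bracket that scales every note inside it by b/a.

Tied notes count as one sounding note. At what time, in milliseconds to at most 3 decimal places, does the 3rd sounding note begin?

1. 0.0ms @ 0 + 703.125ms (3/4)
2. 703.125ms @ 3/4 + 703.125ms (3/4)
3. 1406.25ms @ 3/2 + 1406.25ms (3/2)
4. 2812.5ms @ 3 + 1406.25ms (3/2)
5. 4218.75ms @ 9/2 + 1406.25ms (3/2)
6. 5625.0ms @ 6 + 1406.25ms (3/2)
7. 7031.25ms @ 15/2 + 1406.25ms (3/2)

note 3 onset = 3/2b = 1406.25ms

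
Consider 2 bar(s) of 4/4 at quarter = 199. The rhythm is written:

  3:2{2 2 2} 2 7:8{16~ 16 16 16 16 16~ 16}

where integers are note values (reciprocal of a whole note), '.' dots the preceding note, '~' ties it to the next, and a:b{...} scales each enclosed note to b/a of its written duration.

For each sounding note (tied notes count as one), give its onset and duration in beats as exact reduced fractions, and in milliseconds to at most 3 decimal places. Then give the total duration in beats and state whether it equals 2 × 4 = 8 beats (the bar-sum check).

1) 0.0ms=0b +402.01ms=4/3b
2) 402.01ms=4/3b +402.01ms=4/3b
3) 804.02ms=8/3b +402.01ms=4/3b
4) 1206.03ms=4b +603.015ms=2b
5) 1809.045ms=6b +172.29ms=4/7b
6) 1981.335ms=46/7b +86.145ms=2/7b
7) 2067.48ms=48/7b +86.145ms=2/7b
8) 2153.625ms=50/7b +86.145ms=2/7b
9) 2239.77ms=52/7b +172.29ms=4/7b
Σ=8b of 8 (199bpm 4/4) — PASS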